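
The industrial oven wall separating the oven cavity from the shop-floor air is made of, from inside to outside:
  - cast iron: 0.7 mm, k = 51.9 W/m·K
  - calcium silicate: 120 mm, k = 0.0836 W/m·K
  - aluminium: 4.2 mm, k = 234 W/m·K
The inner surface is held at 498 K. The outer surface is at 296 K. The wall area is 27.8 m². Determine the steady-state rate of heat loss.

Series thermal resistances:
R_cast iron = L/(kA) = 0.0007/(51.9×27.8) = 4.852×10^-7 K/W
R_calcium silicate = L/(kA) = 0.12/(0.0836×27.8) = 0.05163 K/W
R_aluminium = L/(kA) = 0.0042/(234×27.8) = 6.456×10^-7 K/W
R_total = 0.05163 K/W
Q = ΔT / R_total = 202 / 0.05163

Q ≈ 3910 W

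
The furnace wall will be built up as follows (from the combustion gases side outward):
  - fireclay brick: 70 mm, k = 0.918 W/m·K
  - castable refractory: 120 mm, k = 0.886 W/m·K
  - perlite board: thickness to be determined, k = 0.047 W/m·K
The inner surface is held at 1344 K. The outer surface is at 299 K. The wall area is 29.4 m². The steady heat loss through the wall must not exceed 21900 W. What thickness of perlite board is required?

L ≈ 56 mm

Thermal resistances in series:
R_fireclay brick = L/(kA) = 0.07/(0.918×29.4) = 0.002594 K/W
R_castable refractory = L/(kA) = 0.12/(0.886×29.4) = 0.004607 K/W
Sum of the known resistances R_other = 0.0072 K/W
Required total resistance R_tot = ΔT/Q_allow = 1045/21900 = 0.04772 K/W
R_perlite board = R_tot − R_other = 0.04052 K/W
L = R·k·A = 0.04052×0.047×29.4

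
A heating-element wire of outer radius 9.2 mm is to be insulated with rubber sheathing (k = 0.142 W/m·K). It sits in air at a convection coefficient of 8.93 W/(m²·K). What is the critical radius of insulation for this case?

For a cylinder r_cr = k/h = 0.142/8.93
r_cr = 15.9 mm; since the bare radius (9.2 mm) is below r_cr, adding a thin layer of insulation will *increase* heat loss.

r_cr ≈ 15.9 mm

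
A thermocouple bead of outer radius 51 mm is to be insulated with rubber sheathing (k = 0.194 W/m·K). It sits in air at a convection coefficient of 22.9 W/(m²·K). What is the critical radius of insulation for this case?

r_cr ≈ 16.9 mm

For a sphere r_cr = 2k/h = 2×0.194/22.9
r_cr = 16.9 mm; since the bare radius (51 mm) is above r_cr, any added insulation will reduce heat loss.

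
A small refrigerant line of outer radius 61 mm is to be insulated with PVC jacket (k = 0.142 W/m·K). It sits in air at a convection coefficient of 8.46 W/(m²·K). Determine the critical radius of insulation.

For a cylinder r_cr = k/h = 0.142/8.46
r_cr = 16.8 mm; since the bare radius (61 mm) is above r_cr, any added insulation will reduce heat loss.

r_cr ≈ 16.8 mm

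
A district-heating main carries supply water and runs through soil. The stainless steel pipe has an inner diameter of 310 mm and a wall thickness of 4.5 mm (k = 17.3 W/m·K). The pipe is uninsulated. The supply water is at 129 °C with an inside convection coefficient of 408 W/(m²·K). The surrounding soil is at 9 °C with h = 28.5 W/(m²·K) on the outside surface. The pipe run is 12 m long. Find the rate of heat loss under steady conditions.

Q ≈ 38100 W

Cylindrical conduction, so R = ln(r₂/r₁)/(2πkL) per layer, in series:
R_inner film = 1/(h_i·2πr₁L) = 1/(408×2π×0.155×12) = 2.097×10^-4 K/W
R_stainless steel pipe wall = ln(159.5/155)/(2π×17.3×12) = 2.194×10^-5 K/W
R_outer film = 1/(h_o·2πr_oL) = 1/(28.5×2π×0.1595×12) = 0.002918 K/W
R_total = 0.003149 K/W
Q = ΔT/R_total = 120/0.003149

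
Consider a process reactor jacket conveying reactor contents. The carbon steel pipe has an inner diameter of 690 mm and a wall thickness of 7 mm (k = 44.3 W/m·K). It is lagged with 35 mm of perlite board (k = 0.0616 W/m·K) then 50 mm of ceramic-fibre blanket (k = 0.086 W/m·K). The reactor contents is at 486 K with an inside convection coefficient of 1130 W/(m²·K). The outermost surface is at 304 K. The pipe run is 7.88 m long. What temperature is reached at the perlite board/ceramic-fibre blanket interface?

Treating each annulus and film as a series resistance:
R_inner film = 1/(h_i·2πr₁L) = 1/(1130×2π×0.345×7.88) = 5.181×10^-5 K/W
R_carbon steel pipe wall = ln(352/345)/(2π×44.3×7.88) = 9.158×10^-6 K/W
R_perlite board = ln(387/352)/(2π×0.0616×7.88) = 0.03108 K/W
R_ceramic-fibre blanket = ln(437/387)/(2π×0.086×7.88) = 0.02854 K/W
R_total = 0.05968 K/W
Q = ΔT/R_total = 182/0.05968
Q = 3050 W
T_interface = T_inner − Q·ΣR(inner→interface) = 486 − 3050×0.03114

T ≈ 391 K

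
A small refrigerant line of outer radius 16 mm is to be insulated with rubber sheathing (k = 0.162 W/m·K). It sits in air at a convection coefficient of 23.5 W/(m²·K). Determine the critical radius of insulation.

r_cr ≈ 6.89 mm

For a cylinder r_cr = k/h = 0.162/23.5
r_cr = 6.89 mm; since the bare radius (16 mm) is above r_cr, any added insulation will reduce heat loss.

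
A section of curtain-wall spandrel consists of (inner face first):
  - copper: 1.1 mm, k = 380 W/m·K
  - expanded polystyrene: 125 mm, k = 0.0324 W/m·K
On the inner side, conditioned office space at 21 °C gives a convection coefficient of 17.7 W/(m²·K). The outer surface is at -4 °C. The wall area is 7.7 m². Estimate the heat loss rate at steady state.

Thermal resistances in series:
R_inner film = 1/(h_i·A) = 1/(17.7×7.7) = 0.007337 K/W
R_copper = L/(kA) = 0.0011/(380×7.7) = 3.759×10^-7 K/W
R_expanded polystyrene = L/(kA) = 0.125/(0.0324×7.7) = 0.501 K/W
R_total = 0.5084 K/W
Q = ΔT / R_total = 25 / 0.5084

Q ≈ 49.2 W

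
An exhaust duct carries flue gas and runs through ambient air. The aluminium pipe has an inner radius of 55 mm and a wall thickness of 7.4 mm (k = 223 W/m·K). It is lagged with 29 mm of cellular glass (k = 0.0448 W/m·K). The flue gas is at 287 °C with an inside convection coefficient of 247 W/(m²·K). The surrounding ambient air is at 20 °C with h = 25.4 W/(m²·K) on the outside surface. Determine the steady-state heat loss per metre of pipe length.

q′ ≈ 186 W/m

For a radial system each layer contributes R = ln(r_out/r_in)/(2πkL); films add R = 1/(hA).
R_inner film = 1/(h_i·2πr₁L) = 1/(247×2π×0.055×1) = 0.01172 K/W
R_aluminium pipe wall = ln(62.4/55)/(2π×223×1) = 9.009×10^-5 K/W
R_cellular glass = ln(91.4/62.4)/(2π×0.0448×1) = 1.356 K/W
R_outer film = 1/(h_o·2πr_oL) = 1/(25.4×2π×0.0914×1) = 0.06856 K/W
R_total = 1.436 K/W
Q = ΔT/R_total = 267/1.436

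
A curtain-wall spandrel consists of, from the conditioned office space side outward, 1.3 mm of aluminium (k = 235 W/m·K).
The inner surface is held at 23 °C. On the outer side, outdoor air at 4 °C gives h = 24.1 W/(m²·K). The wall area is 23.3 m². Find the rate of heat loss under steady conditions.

Q ≈ 10700 W

Series thermal resistances:
R_aluminium = L/(kA) = 0.0013/(235×23.3) = 2.374×10^-7 K/W
R_outer film = 1/(h_o·A) = 1/(24.1×23.3) = 0.001781 K/W
R_total = 0.001781 K/W
Q = ΔT / R_total = 19 / 0.001781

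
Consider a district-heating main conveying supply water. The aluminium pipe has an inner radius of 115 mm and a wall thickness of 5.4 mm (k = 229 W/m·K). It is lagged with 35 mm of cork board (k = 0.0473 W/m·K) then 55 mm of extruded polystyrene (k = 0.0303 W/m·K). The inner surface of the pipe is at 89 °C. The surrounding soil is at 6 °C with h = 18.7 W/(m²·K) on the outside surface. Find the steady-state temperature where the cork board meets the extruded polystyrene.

T ≈ 60.4 °C

For a radial system each layer contributes R = ln(r_out/r_in)/(2πkL); films add R = 1/(hA).
R_aluminium pipe wall = ln(120.4/115)/(2π×229×1) = 3.189×10^-5 K/W
R_cork board = ln(155.4/120.4)/(2π×0.0473×1) = 0.8586 K/W
R_extruded polystyrene = ln(210.4/155.4)/(2π×0.0303×1) = 1.592 K/W
R_outer film = 1/(h_o·2πr_oL) = 1/(18.7×2π×0.2104×1) = 0.04045 K/W
R_total = 2.491 K/W
Q = ΔT/R_total = 83/2.491
Q = 33.3 W/m
T_interface = T_inner − Q·ΣR(inner→interface) = 89 − 33.3×0.8587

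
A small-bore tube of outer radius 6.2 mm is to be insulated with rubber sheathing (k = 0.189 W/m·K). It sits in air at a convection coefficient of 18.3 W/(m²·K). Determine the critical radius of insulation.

For a cylinder r_cr = k/h = 0.189/18.3
r_cr = 10.3 mm; since the bare radius (6.2 mm) is below r_cr, adding a thin layer of insulation will *increase* heat loss.

r_cr ≈ 10.3 mm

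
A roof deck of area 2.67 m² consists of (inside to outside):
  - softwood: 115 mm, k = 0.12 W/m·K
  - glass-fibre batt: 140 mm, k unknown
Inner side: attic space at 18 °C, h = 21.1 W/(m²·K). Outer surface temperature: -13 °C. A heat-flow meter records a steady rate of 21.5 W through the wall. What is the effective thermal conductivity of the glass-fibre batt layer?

Treating each layer as a thermal resistance in series:
R_inner film = 1/(h_i·A) = 1/(21.1×2.67) = 0.01775 K/W
R_softwood = L/(kA) = 0.115/(0.12×2.67) = 0.3589 K/W
Sum of known resistances R_other = 0.3767 K/W
Total R = ΔT/Q = 31/21.5 = 1.442 K/W
R_glass-fibre batt = R_total − R_other = 1.065 K/W
k = L/(R·A) = 0.14/(1.065×2.67)

k ≈ 0.0492 W/(m·K)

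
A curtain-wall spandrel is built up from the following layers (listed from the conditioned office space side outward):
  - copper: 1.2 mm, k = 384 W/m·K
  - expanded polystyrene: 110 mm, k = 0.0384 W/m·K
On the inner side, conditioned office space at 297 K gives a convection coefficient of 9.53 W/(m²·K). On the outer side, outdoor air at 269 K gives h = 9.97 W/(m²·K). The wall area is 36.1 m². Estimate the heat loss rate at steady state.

Q ≈ 329 W

Model the wall as resistances in series:
R_inner film = 1/(h_i·A) = 1/(9.53×36.1) = 0.002907 K/W
R_copper = L/(kA) = 0.0012/(384×36.1) = 8.657×10^-8 K/W
R_expanded polystyrene = L/(kA) = 0.11/(0.0384×36.1) = 0.07935 K/W
R_outer film = 1/(h_o·A) = 1/(9.97×36.1) = 0.002778 K/W
R_total = 0.08504 K/W
Q = ΔT / R_total = 28 / 0.08504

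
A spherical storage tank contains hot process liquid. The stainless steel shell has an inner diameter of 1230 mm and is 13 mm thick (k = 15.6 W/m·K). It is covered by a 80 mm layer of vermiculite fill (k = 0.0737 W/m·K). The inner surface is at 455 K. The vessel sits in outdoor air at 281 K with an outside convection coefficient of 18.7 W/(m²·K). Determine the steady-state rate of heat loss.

Q ≈ 857 W

Each spherical layer contributes R = (1/r_i − 1/r_o)/(4πk):
R_stainless steel shell = (1/0.615 − 1/0.628)/(4π×15.6) = 1.717×10^-4 K/W
R_vermiculite fill = (1/0.628 − 1/0.708)/(4π×0.0737) = 0.1943 K/W
R_outer film = 1/(h·4πr_o²) = 1/(18.7×4π×0.708²) = 0.008489 K/W
R_total = 0.2029 K/W
Q = ΔT/R_total = 174/0.2029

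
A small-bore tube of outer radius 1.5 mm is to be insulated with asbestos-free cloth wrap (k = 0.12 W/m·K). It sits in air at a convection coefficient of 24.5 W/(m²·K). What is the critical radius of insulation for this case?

r_cr ≈ 4.9 mm

For a cylinder r_cr = k/h = 0.12/24.5
r_cr = 4.9 mm; since the bare radius (1.5 mm) is below r_cr, adding a thin layer of insulation will *increase* heat loss.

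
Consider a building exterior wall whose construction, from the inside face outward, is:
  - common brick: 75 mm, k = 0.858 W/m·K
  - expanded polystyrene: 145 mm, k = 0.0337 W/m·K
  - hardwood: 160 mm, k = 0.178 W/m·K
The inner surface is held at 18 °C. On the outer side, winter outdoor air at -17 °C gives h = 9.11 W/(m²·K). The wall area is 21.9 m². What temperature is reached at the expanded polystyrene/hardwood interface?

T ≈ -10.5 °C

Thermal resistances in series:
R_common brick = L/(kA) = 0.075/(0.858×21.9) = 0.003991 K/W
R_expanded polystyrene = L/(kA) = 0.145/(0.0337×21.9) = 0.1965 K/W
R_hardwood = L/(kA) = 0.16/(0.178×21.9) = 0.04104 K/W
R_outer film = 1/(h_o·A) = 1/(9.11×21.9) = 0.005012 K/W
R_total = 0.2465 K/W;  Q = ΔT/R_total = 35/0.2465 = 142 W
T_interface = T_inner − Q·ΣR(inner→interface) = 18 − 142×0.2005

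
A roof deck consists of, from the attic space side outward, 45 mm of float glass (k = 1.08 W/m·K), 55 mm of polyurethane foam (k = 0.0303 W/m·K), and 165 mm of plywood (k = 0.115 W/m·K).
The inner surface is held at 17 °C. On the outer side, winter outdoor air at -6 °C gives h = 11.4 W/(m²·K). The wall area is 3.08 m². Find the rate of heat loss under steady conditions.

Series thermal resistances:
R_float glass = L/(kA) = 0.045/(1.08×3.08) = 0.01353 K/W
R_polyurethane foam = L/(kA) = 0.055/(0.0303×3.08) = 0.5893 K/W
R_plywood = L/(kA) = 0.165/(0.115×3.08) = 0.4658 K/W
R_outer film = 1/(h_o·A) = 1/(11.4×3.08) = 0.02848 K/W
R_total = 1.097 K/W
Q = ΔT / R_total = 23 / 1.097

Q ≈ 21 W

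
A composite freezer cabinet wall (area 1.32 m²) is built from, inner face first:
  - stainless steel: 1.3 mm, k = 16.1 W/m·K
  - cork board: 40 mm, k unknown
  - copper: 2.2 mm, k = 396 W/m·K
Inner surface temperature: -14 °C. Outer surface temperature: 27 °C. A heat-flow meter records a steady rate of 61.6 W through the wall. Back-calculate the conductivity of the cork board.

Thermal resistances in series:
R_stainless steel = L/(kA) = 0.0013/(16.1×1.32) = 6.117×10^-5 K/W
R_copper = L/(kA) = 0.0022/(396×1.32) = 4.209×10^-6 K/W
Sum of known resistances R_other = 6.538×10^-5 K/W
Total R = ΔT/Q = 41/61.6 = 0.6656 K/W
R_cork board = R_total − R_other = 0.6655 K/W
k = L/(R·A) = 0.04/(0.6655×1.32)

k ≈ 0.0455 W/(m·K)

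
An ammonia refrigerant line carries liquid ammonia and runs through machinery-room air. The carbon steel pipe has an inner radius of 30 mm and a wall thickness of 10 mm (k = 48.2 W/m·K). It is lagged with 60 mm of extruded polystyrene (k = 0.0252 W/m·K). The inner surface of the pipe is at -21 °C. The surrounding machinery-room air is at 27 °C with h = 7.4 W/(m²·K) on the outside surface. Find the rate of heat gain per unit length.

Radial resistances (cylindrical: R_cond = ln(r_o/r_i)/(2πkL), R_conv = 1/(h·2πrL)):
R_carbon steel pipe wall = ln(40/30)/(2π×48.2×1) = 9.499×10^-4 K/W
R_extruded polystyrene = ln(100/40)/(2π×0.0252×1) = 5.787 K/W
R_outer film = 1/(h_o·2πr_oL) = 1/(7.4×2π×0.1×1) = 0.2151 K/W
R_total = 6.003 K/W
Q = ΔT/R_total = 48/6.003

q′ ≈ 8 W/m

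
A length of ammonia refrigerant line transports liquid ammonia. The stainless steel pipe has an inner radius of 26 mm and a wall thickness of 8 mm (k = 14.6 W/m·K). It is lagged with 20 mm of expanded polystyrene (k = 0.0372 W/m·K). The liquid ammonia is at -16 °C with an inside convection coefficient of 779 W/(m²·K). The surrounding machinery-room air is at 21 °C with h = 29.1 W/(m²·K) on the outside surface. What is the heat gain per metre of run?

Per-layer cylindrical resistances, series-summed:
R_inner film = 1/(h_i·2πr₁L) = 1/(779×2π×0.026×1) = 0.007858 K/W
R_stainless steel pipe wall = ln(34/26)/(2π×14.6×1) = 0.002924 K/W
R_expanded polystyrene = ln(54/34)/(2π×0.0372×1) = 1.979 K/W
R_outer film = 1/(h_o·2πr_oL) = 1/(29.1×2π×0.054×1) = 0.1013 K/W
R_total = 2.091 K/W
Q = ΔT/R_total = 37/2.091

q′ ≈ 17.7 W/m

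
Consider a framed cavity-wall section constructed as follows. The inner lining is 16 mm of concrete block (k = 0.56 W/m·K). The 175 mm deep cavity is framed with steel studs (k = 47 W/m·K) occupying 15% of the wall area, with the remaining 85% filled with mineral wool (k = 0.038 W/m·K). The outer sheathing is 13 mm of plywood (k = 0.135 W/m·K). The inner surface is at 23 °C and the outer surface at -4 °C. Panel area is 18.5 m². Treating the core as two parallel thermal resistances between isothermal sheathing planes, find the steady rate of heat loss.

Q ≈ 3340 W

Sheathing layers in series; stud and cavity paths in parallel between them.
R_inner = 0.016/(0.56×18.5) = 0.001544 K/W
R_stud  = 0.175/(47×0.15×18.5) = 0.001342 K/W
R_cav   = 0.175/(0.038×0.85×18.5) = 0.2929 K/W
1/R_core = 1/R_stud + 1/R_cav → R_core = 0.001336 K/W
R_outer = 0.013/(0.135×18.5) = 0.005205 K/W
R_total = 0.008085 K/W
Q = ΔT/R_total = 27/0.008085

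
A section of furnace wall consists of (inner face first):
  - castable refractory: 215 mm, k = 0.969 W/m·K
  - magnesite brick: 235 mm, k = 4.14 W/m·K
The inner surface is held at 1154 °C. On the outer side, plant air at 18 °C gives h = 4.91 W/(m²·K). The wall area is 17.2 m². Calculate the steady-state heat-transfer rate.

Model the wall as resistances in series:
R_castable refractory = L/(kA) = 0.215/(0.969×17.2) = 0.0129 K/W
R_magnesite brick = L/(kA) = 0.235/(4.14×17.2) = 0.0033 K/W
R_outer film = 1/(h_o·A) = 1/(4.91×17.2) = 0.01184 K/W
R_total = 0.02804 K/W
Q = ΔT / R_total = 1136 / 0.02804

Q ≈ 40500 W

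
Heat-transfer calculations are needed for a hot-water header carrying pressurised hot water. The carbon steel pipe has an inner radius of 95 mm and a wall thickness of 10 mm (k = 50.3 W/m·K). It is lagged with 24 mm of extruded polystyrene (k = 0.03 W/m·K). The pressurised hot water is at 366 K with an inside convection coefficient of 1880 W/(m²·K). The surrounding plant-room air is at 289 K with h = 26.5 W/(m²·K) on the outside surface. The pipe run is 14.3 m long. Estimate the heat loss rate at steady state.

Q ≈ 966 W

Treating each annulus and film as a series resistance:
R_inner film = 1/(h_i·2πr₁L) = 1/(1880×2π×0.095×14.3) = 6.232×10^-5 K/W
R_carbon steel pipe wall = ln(105/95)/(2π×50.3×14.3) = 2.215×10^-5 K/W
R_extruded polystyrene = ln(129/105)/(2π×0.03×14.3) = 0.07637 K/W
R_outer film = 1/(h_o·2πr_oL) = 1/(26.5×2π×0.129×14.3) = 0.003256 K/W
R_total = 0.07971 K/W
Q = ΔT/R_total = 77/0.07971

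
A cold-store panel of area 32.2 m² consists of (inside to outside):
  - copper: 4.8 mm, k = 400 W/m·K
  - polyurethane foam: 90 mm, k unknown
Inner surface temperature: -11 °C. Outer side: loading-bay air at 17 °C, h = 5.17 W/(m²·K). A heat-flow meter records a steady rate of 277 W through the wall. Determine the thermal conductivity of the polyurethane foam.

k ≈ 0.0294 W/(m·K)

Series thermal resistances:
R_copper = L/(kA) = 0.0048/(400×32.2) = 3.727×10^-7 K/W
R_outer film = 1/(h_o·A) = 1/(5.17×32.2) = 0.006007 K/W
Sum of known resistances R_other = 0.006007 K/W
Total R = ΔT/Q = 28/277 = 0.1011 K/W
R_polyurethane foam = R_total − R_other = 0.09508 K/W
k = L/(R·A) = 0.09/(0.09508×32.2)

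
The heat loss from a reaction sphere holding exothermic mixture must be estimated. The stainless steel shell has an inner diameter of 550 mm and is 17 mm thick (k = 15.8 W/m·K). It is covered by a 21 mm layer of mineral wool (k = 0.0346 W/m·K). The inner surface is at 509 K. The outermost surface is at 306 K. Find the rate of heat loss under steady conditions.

For a spherical shell R = (1/r₁ − 1/r₂)/(4πk); film R = 1/(h·4πr²). In series:
R_stainless steel shell = (1/0.275 − 1/0.292)/(4π×15.8) = 0.001066 K/W
R_mineral wool = (1/0.292 − 1/0.313)/(4π×0.0346) = 0.5285 K/W
R_total = 0.5295 K/W
Q = ΔT/R_total = 203/0.5295

Q ≈ 383 W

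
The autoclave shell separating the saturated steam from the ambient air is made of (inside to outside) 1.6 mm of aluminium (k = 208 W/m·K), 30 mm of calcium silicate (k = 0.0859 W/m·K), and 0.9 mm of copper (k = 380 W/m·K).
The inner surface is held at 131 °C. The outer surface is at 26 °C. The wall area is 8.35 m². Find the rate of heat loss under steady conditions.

Using the resistance-network approach (series):
R_aluminium = L/(kA) = 0.0016/(208×8.35) = 9.212×10^-7 K/W
R_calcium silicate = L/(kA) = 0.03/(0.0859×8.35) = 0.04183 K/W
R_copper = L/(kA) = 0.0009/(380×8.35) = 2.836×10^-7 K/W
R_total = 0.04183 K/W
Q = ΔT / R_total = 105 / 0.04183

Q ≈ 2510 W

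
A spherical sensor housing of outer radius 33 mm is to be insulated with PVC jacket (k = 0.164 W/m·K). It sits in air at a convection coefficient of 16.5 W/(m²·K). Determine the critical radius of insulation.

For a sphere r_cr = 2k/h = 2×0.164/16.5
r_cr = 19.9 mm; since the bare radius (33 mm) is above r_cr, any added insulation will reduce heat loss.

r_cr ≈ 19.9 mm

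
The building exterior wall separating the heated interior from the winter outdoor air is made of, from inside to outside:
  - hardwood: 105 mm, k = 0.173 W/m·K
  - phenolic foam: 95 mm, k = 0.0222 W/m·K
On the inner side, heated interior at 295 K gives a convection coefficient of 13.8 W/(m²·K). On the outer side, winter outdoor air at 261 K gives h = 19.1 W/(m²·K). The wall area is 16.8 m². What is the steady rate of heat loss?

Q ≈ 114 W

Series thermal resistances:
R_inner film = 1/(h_i·A) = 1/(13.8×16.8) = 0.004313 K/W
R_hardwood = L/(kA) = 0.105/(0.173×16.8) = 0.03613 K/W
R_phenolic foam = L/(kA) = 0.095/(0.0222×16.8) = 0.2547 K/W
R_outer film = 1/(h_o·A) = 1/(19.1×16.8) = 0.003116 K/W
R_total = 0.2983 K/W
Q = ΔT / R_total = 34 / 0.2983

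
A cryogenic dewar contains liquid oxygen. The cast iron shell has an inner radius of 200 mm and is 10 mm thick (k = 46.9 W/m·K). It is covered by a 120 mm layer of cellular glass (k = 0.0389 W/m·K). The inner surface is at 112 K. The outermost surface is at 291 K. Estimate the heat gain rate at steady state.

Spherical conduction: R = (1/r_in − 1/r_out)/(4πk) per layer; series-sum.
R_cast iron shell = (1/0.2 − 1/0.21)/(4π×46.9) = 4.04×10^-4 K/W
R_cellular glass = (1/0.21 − 1/0.33)/(4π×0.0389) = 3.542 K/W
R_total = 3.543 K/W
Q = ΔT/R_total = 179/3.543

Q ≈ 50.5 W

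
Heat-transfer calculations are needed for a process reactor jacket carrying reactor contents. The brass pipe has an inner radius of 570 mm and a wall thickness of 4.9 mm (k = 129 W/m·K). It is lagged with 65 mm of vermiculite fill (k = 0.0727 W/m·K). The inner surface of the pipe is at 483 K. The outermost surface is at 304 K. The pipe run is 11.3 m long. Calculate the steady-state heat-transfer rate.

Treating each annulus and film as a series resistance:
R_brass pipe wall = ln(574.9/570)/(2π×129×11.3) = 9.346×10^-7 K/W
R_vermiculite fill = ln(639.9/574.9)/(2π×0.0727×11.3) = 0.02075 K/W
R_total = 0.02075 K/W
Q = ΔT/R_total = 179/0.02075

Q ≈ 8630 W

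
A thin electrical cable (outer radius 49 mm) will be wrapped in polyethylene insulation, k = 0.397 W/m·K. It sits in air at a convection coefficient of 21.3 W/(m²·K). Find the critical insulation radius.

For a cylinder r_cr = k/h = 0.397/21.3
r_cr = 18.6 mm; since the bare radius (49 mm) is above r_cr, any added insulation will reduce heat loss.

r_cr ≈ 18.6 mm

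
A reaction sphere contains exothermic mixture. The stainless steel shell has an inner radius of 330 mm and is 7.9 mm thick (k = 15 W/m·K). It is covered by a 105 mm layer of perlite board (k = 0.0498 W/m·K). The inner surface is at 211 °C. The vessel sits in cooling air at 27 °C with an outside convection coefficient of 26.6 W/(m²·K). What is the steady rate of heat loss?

Spherical conduction: R = (1/r_in − 1/r_out)/(4πk) per layer; series-sum.
R_stainless steel shell = (1/0.33 − 1/0.3379)/(4π×15) = 3.759×10^-4 K/W
R_perlite board = (1/0.3379 − 1/0.4429)/(4π×0.0498) = 1.121 K/W
R_outer film = 1/(h·4πr_o²) = 1/(26.6×4π×0.4429²) = 0.01525 K/W
R_total = 1.137 K/W
Q = ΔT/R_total = 184/1.137

Q ≈ 162 W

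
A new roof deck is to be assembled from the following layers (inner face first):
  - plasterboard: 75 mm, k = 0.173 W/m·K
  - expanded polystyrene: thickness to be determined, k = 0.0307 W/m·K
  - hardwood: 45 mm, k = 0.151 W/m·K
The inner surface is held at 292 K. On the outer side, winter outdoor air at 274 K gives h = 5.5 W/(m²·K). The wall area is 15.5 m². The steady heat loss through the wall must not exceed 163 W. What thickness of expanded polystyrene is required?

Thermal resistances in series:
R_plasterboard = L/(kA) = 0.075/(0.173×15.5) = 0.02797 K/W
R_hardwood = L/(kA) = 0.045/(0.151×15.5) = 0.01923 K/W
R_outer film = 1/(h_o·A) = 1/(5.5×15.5) = 0.01173 K/W
Sum of the known resistances R_other = 0.05893 K/W
Required total resistance R_tot = ΔT/Q_allow = 18/163 = 0.1104 K/W
R_expanded polystyrene = R_tot − R_other = 0.0515 K/W
L = R·k·A = 0.0515×0.0307×15.5

L ≈ 24.5 mm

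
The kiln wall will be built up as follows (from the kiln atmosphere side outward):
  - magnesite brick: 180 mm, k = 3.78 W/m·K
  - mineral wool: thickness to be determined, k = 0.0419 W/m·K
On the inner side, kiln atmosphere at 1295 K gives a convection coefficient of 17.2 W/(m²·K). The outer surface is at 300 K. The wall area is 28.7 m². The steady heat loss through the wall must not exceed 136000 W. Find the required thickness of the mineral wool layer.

Using the resistance-network approach (series):
R_inner film = 1/(h_i·A) = 1/(17.2×28.7) = 0.002026 K/W
R_magnesite brick = L/(kA) = 0.18/(3.78×28.7) = 0.001659 K/W
Sum of the known resistances R_other = 0.003685 K/W
Required total resistance R_tot = ΔT/Q_allow = 995/136000 = 0.007316 K/W
R_mineral wool = R_tot − R_other = 0.003631 K/W
L = R·k·A = 0.003631×0.0419×28.7

L ≈ 4.37 mm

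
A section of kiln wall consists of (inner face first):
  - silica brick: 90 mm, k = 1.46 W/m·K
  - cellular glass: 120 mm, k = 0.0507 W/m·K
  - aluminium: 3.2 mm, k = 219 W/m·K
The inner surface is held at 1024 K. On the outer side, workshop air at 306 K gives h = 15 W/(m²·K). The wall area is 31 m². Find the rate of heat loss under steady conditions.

Treating each layer as a thermal resistance in series:
R_silica brick = L/(kA) = 0.09/(1.46×31) = 0.001989 K/W
R_cellular glass = L/(kA) = 0.12/(0.0507×31) = 0.07635 K/W
R_aluminium = L/(kA) = 0.0032/(219×31) = 4.714×10^-7 K/W
R_outer film = 1/(h_o·A) = 1/(15×31) = 0.002151 K/W
R_total = 0.08049 K/W
Q = ΔT / R_total = 718 / 0.08049

Q ≈ 8920 W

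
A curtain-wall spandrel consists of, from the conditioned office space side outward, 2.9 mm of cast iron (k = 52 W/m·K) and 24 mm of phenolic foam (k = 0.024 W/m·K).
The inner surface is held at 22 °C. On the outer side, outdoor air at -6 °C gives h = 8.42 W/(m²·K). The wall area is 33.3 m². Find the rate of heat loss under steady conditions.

Series thermal resistances:
R_cast iron = L/(kA) = 0.0029/(52×33.3) = 1.675×10^-6 K/W
R_phenolic foam = L/(kA) = 0.024/(0.024×33.3) = 0.03003 K/W
R_outer film = 1/(h_o·A) = 1/(8.42×33.3) = 0.003567 K/W
R_total = 0.0336 K/W
Q = ΔT / R_total = 28 / 0.0336

Q ≈ 833 W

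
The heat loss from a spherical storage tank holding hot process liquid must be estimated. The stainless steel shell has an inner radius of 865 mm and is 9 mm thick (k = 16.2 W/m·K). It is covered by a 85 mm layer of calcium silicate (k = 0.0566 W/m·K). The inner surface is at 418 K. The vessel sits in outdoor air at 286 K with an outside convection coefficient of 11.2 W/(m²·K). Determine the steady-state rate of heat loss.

Each spherical layer contributes R = (1/r_i − 1/r_o)/(4πk):
R_stainless steel shell = (1/0.865 − 1/0.874)/(4π×16.2) = 5.848×10^-5 K/W
R_calcium silicate = (1/0.874 − 1/0.959)/(4π×0.0566) = 0.1426 K/W
R_outer film = 1/(h·4πr_o²) = 1/(11.2×4π×0.959²) = 0.007726 K/W
R_total = 0.1504 K/W
Q = ΔT/R_total = 132/0.1504

Q ≈ 878 W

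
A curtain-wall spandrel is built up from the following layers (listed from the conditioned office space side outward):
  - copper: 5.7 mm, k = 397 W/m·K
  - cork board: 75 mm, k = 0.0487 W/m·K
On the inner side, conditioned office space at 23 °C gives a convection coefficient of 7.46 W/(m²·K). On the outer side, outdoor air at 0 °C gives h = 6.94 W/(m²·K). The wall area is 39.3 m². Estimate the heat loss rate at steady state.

Q ≈ 497 W

Model the wall as resistances in series:
R_inner film = 1/(h_i·A) = 1/(7.46×39.3) = 0.003411 K/W
R_copper = L/(kA) = 0.0057/(397×39.3) = 3.653×10^-7 K/W
R_cork board = L/(kA) = 0.075/(0.0487×39.3) = 0.03919 K/W
R_outer film = 1/(h_o·A) = 1/(6.94×39.3) = 0.003666 K/W
R_total = 0.04626 K/W
Q = ΔT / R_total = 23 / 0.04626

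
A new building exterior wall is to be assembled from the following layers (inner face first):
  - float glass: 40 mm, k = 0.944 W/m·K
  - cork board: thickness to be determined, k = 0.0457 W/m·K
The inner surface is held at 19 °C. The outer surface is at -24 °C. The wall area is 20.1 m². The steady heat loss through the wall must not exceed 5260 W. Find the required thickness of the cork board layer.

Thermal resistances in series:
R_float glass = L/(kA) = 0.04/(0.944×20.1) = 0.002108 K/W
Sum of the known resistances R_other = 0.002108 K/W
Required total resistance R_tot = ΔT/Q_allow = 43/5260 = 0.008175 K/W
R_cork board = R_tot − R_other = 0.006067 K/W
L = R·k·A = 0.006067×0.0457×20.1

L ≈ 5.57 mm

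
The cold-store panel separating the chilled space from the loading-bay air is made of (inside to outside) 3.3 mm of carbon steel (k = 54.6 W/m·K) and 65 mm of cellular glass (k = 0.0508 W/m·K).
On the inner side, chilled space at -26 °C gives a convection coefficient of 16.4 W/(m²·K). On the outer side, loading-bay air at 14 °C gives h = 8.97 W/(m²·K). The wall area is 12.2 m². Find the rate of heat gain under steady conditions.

Series thermal resistances:
R_inner film = 1/(h_i·A) = 1/(16.4×12.2) = 0.004998 K/W
R_carbon steel = L/(kA) = 0.0033/(54.6×12.2) = 4.954×10^-6 K/W
R_cellular glass = L/(kA) = 0.065/(0.0508×12.2) = 0.1049 K/W
R_outer film = 1/(h_o·A) = 1/(8.97×12.2) = 0.009138 K/W
R_total = 0.119 K/W
Q = ΔT / R_total = 40 / 0.119

Q ≈ 336 W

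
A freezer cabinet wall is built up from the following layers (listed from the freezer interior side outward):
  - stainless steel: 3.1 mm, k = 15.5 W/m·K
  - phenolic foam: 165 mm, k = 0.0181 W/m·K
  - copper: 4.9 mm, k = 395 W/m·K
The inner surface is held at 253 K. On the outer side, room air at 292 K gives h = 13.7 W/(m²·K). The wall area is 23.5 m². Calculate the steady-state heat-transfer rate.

Q ≈ 99.7 W

Thermal resistances in series:
R_stainless steel = L/(kA) = 0.0031/(15.5×23.5) = 8.511×10^-6 K/W
R_phenolic foam = L/(kA) = 0.165/(0.0181×23.5) = 0.3879 K/W
R_copper = L/(kA) = 0.0049/(395×23.5) = 5.279×10^-7 K/W
R_outer film = 1/(h_o·A) = 1/(13.7×23.5) = 0.003106 K/W
R_total = 0.391 K/W
Q = ΔT / R_total = 39 / 0.391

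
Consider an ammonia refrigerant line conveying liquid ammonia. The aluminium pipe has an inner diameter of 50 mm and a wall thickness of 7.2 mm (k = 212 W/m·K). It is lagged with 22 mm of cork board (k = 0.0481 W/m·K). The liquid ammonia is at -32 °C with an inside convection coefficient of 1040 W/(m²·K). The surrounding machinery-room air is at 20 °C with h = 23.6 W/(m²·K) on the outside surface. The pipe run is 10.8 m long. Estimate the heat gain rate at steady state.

Q ≈ 303 W

Per-layer cylindrical resistances, series-summed:
R_inner film = 1/(h_i·2πr₁L) = 1/(1040×2π×0.025×10.8) = 5.668×10^-4 K/W
R_aluminium pipe wall = ln(32.2/25)/(2π×212×10.8) = 1.759×10^-5 K/W
R_cork board = ln(54.2/32.2)/(2π×0.0481×10.8) = 0.1595 K/W
R_outer film = 1/(h_o·2πr_oL) = 1/(23.6×2π×0.0542×10.8) = 0.01152 K/W
R_total = 0.1716 K/W
Q = ΔT/R_total = 52/0.1716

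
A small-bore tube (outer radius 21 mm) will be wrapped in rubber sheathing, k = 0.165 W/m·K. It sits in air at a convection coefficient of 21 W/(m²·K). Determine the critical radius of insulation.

r_cr ≈ 7.86 mm

For a cylinder r_cr = k/h = 0.165/21
r_cr = 7.86 mm; since the bare radius (21 mm) is above r_cr, any added insulation will reduce heat loss.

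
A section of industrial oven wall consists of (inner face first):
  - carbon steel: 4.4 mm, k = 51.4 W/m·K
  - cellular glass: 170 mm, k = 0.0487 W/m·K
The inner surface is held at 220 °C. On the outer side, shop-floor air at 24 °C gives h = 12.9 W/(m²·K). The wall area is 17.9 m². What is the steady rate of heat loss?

Q ≈ 983 W

Thermal resistances in series:
R_carbon steel = L/(kA) = 0.0044/(51.4×17.9) = 4.782×10^-6 K/W
R_cellular glass = L/(kA) = 0.17/(0.0487×17.9) = 0.195 K/W
R_outer film = 1/(h_o·A) = 1/(12.9×17.9) = 0.004331 K/W
R_total = 0.1993 K/W
Q = ΔT / R_total = 196 / 0.1993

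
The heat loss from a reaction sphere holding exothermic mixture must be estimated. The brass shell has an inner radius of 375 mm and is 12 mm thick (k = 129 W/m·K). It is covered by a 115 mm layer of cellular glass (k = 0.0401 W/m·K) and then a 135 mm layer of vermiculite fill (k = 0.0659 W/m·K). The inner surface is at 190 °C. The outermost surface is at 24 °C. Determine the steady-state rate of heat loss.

Each spherical layer contributes R = (1/r_i − 1/r_o)/(4πk):
R_brass shell = (1/0.375 − 1/0.387)/(4π×129) = 5.101×10^-5 K/W
R_cellular glass = (1/0.387 − 1/0.502)/(4π×0.0401) = 1.175 K/W
R_vermiculite fill = (1/0.502 − 1/0.637)/(4π×0.0659) = 0.5098 K/W
R_total = 1.685 K/W
Q = ΔT/R_total = 166/1.685

Q ≈ 98.5 W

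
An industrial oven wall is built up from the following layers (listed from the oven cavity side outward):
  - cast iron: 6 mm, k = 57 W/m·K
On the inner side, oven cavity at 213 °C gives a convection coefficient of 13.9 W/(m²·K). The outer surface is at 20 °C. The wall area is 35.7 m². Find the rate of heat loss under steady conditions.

Q ≈ 95600 W

Treating each layer as a thermal resistance in series:
R_inner film = 1/(h_i·A) = 1/(13.9×35.7) = 0.002015 K/W
R_cast iron = L/(kA) = 0.006/(57×35.7) = 2.949×10^-6 K/W
R_total = 0.002018 K/W
Q = ΔT / R_total = 193 / 0.002018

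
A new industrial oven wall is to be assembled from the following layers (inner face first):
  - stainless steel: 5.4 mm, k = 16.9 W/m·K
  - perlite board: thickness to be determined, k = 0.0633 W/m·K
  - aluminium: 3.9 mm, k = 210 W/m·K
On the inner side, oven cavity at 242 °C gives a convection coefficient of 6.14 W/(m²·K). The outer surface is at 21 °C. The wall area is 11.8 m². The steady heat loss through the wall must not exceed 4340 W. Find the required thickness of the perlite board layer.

Model the wall as resistances in series:
R_inner film = 1/(h_i·A) = 1/(6.14×11.8) = 0.0138 K/W
R_stainless steel = L/(kA) = 0.0054/(16.9×11.8) = 2.708×10^-5 K/W
R_aluminium = L/(kA) = 0.0039/(210×11.8) = 1.574×10^-6 K/W
Sum of the known resistances R_other = 0.01383 K/W
Required total resistance R_tot = ΔT/Q_allow = 221/4340 = 0.05092 K/W
R_perlite board = R_tot − R_other = 0.03709 K/W
L = R·k·A = 0.03709×0.0633×11.8

L ≈ 27.7 mm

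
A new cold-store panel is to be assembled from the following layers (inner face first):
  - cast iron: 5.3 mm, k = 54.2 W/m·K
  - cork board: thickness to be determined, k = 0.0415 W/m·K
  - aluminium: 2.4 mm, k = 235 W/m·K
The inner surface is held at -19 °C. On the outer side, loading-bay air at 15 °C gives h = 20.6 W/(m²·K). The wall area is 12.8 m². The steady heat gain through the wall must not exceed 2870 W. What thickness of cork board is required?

Series thermal resistances:
R_cast iron = L/(kA) = 0.0053/(54.2×12.8) = 7.64×10^-6 K/W
R_aluminium = L/(kA) = 0.0024/(235×12.8) = 7.979×10^-7 K/W
R_outer film = 1/(h_o·A) = 1/(20.6×12.8) = 0.003792 K/W
Sum of the known resistances R_other = 0.003801 K/W
Required total resistance R_tot = ΔT/Q_allow = 34/2870 = 0.01185 K/W
R_cork board = R_tot − R_other = 0.008046 K/W
L = R·k·A = 0.008046×0.0415×12.8

L ≈ 4.27 mm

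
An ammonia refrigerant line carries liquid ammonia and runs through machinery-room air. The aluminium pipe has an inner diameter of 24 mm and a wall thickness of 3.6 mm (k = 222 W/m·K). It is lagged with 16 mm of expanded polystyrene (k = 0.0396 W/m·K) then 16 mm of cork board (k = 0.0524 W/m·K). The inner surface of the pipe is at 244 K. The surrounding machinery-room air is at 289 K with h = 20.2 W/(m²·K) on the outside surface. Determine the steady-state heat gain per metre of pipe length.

q′ ≈ 10.6 W/m

Cylindrical conduction, so R = ln(r₂/r₁)/(2πkL) per layer, in series:
R_aluminium pipe wall = ln(15.6/12)/(2π×222×1) = 1.881×10^-4 K/W
R_expanded polystyrene = ln(31.6/15.6)/(2π×0.0396×1) = 2.837 K/W
R_cork board = ln(47.6/31.6)/(2π×0.0524×1) = 1.244 K/W
R_outer film = 1/(h_o·2πr_oL) = 1/(20.2×2π×0.0476×1) = 0.1655 K/W
R_total = 4.247 K/W
Q = ΔT/R_total = 45/4.247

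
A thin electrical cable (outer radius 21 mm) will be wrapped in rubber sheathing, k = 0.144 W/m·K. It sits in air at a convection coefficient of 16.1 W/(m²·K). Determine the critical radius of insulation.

For a cylinder r_cr = k/h = 0.144/16.1
r_cr = 8.94 mm; since the bare radius (21 mm) is above r_cr, any added insulation will reduce heat loss.

r_cr ≈ 8.94 mm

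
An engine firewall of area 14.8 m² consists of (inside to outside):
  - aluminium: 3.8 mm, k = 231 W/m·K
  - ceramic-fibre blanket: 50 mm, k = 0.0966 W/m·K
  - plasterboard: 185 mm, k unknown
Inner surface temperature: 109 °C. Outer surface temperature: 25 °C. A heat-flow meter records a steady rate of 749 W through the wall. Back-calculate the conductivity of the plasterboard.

k ≈ 0.162 W/(m·K)

Thermal resistances in series:
R_aluminium = L/(kA) = 0.0038/(231×14.8) = 1.112×10^-6 K/W
R_ceramic-fibre blanket = L/(kA) = 0.05/(0.0966×14.8) = 0.03497 K/W
Sum of known resistances R_other = 0.03497 K/W
Total R = ΔT/Q = 84/749 = 0.1121 K/W
R_plasterboard = R_total − R_other = 0.07718 K/W
k = L/(R·A) = 0.185/(0.07718×14.8)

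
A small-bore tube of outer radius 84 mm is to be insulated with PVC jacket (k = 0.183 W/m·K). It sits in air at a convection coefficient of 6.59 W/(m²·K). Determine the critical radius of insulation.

For a cylinder r_cr = k/h = 0.183/6.59
r_cr = 27.8 mm; since the bare radius (84 mm) is above r_cr, any added insulation will reduce heat loss.

r_cr ≈ 27.8 mm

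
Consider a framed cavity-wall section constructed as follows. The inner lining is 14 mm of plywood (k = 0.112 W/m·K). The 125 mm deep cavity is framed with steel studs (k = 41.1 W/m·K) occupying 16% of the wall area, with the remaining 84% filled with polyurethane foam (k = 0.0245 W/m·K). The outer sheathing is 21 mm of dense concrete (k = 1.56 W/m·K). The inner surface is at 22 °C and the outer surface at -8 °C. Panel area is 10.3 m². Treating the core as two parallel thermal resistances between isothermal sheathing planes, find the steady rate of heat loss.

Sheathing layers in series; stud and cavity paths in parallel between them.
R_inner = 0.014/(0.112×10.3) = 0.01214 K/W
R_stud  = 0.125/(41.1×0.16×10.3) = 0.001845 K/W
R_cav   = 0.125/(0.0245×0.84×10.3) = 0.5897 K/W
1/R_core = 1/R_stud + 1/R_cav → R_core = 0.00184 K/W
R_outer = 0.021/(1.56×10.3) = 0.001307 K/W
R_total = 0.01528 K/W
Q = ΔT/R_total = 30/0.01528

Q ≈ 1960 W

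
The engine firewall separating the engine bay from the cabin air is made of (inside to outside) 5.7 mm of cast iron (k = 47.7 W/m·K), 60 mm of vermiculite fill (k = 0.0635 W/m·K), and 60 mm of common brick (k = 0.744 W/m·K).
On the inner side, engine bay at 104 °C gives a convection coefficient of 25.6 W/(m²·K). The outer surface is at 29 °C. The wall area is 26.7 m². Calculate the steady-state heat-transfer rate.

Model the wall as resistances in series:
R_inner film = 1/(h_i·A) = 1/(25.6×26.7) = 0.001463 K/W
R_cast iron = L/(kA) = 0.0057/(47.7×26.7) = 4.476×10^-6 K/W
R_vermiculite fill = L/(kA) = 0.06/(0.0635×26.7) = 0.03539 K/W
R_common brick = L/(kA) = 0.06/(0.744×26.7) = 0.00302 K/W
R_total = 0.03988 K/W
Q = ΔT / R_total = 75 / 0.03988

Q ≈ 1880 W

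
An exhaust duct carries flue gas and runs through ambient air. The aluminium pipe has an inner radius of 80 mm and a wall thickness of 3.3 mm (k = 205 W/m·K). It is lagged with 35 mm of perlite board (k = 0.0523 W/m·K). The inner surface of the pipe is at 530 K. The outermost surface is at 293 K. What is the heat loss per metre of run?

q′ ≈ 222 W/m

Cylindrical conduction, so R = ln(r₂/r₁)/(2πkL) per layer, in series:
R_aluminium pipe wall = ln(83.3/80)/(2π×205×1) = 3.138×10^-5 K/W
R_perlite board = ln(118.3/83.3)/(2π×0.0523×1) = 1.067 K/W
R_total = 1.067 K/W
Q = ΔT/R_total = 237/1.067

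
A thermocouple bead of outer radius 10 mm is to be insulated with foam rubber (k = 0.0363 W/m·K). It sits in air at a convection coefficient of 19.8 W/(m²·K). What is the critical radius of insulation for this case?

r_cr ≈ 3.67 mm

For a sphere r_cr = 2k/h = 2×0.0363/19.8
r_cr = 3.67 mm; since the bare radius (10 mm) is above r_cr, any added insulation will reduce heat loss.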